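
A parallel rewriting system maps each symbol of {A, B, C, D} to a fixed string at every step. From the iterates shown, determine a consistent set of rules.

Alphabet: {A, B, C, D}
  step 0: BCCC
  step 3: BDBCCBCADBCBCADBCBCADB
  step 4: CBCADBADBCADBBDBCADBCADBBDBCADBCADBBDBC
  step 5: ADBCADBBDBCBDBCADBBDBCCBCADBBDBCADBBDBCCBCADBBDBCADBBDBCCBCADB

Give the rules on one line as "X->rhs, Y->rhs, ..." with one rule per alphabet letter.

A->BD, B->C, C->ADB, D->B

  step 4 ⇒ step 5: CBCADBADBCADBBDBCADBCADBBDBCADBCADBBDBC ⇒ ADB·C·ADB·BD·B·C·BD·B·C·ADB·BD·B·C·C·B·C·ADB·BD·B·C·ADB·BD·B·C·C·B·C·ADB·BD·B·C·ADB·BD·B·C·C·B·C·ADB
    A ↦ BD
    B ↦ C
    C ↦ ADB
    D ↦ B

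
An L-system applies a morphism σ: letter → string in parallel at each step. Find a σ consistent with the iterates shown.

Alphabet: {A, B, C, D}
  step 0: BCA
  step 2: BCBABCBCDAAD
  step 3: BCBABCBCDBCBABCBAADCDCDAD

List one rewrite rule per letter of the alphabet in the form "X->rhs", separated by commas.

  step 2 ⇒ step 3: BCBABCBCDAAD ⇒ BCB·A·BCB·CD·BCB·A·BCB·A·AD·CD·CD·AD
    A ↦ CD
    B ↦ BCB
    C ↦ A
    D ↦ AD

A->CD, B->BCB, C->A, D->AD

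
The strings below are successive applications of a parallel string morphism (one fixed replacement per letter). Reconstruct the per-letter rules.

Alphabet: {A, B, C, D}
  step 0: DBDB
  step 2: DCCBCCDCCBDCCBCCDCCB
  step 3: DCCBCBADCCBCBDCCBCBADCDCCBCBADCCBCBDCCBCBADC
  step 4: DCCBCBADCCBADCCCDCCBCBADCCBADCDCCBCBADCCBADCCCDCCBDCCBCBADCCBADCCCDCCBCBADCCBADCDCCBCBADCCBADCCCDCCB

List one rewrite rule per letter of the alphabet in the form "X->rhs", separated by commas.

  step 3 ⇒ step 4: DCCBCBADCCBCBDCCBCBADCDCCBCBADCCBCBDCCBCBADC ⇒ DC·CB·CB·ADC·CB·ADC·CC·DC·CB·CB·ADC·CB·ADC·DC·CB·CB·ADC·CB·ADC·CC·DC·CB·DC·CB·CB·ADC·CB·ADC·CC·DC·CB·CB·ADC·CB·ADC·DC·CB·CB·ADC·CB·ADC·CC·DC·CB
    A ↦ CC
    B ↦ ADC
    C ↦ CB
    D ↦ DC

A->CC, B->ADC, C->CB, D->DC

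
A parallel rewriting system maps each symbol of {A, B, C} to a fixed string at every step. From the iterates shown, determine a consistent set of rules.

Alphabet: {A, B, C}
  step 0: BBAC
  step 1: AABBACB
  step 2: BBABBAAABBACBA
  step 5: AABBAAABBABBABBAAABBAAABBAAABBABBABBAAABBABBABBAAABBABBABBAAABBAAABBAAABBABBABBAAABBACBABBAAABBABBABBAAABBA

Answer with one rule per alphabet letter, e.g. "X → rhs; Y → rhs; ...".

A->BBA, B->A, C->CB

  step 1 ⇒ step 2: AABBACB ⇒ BBA·BBA·A·A·BBA·CB·A
    A ↦ BBA
    B ↦ A
    C ↦ CB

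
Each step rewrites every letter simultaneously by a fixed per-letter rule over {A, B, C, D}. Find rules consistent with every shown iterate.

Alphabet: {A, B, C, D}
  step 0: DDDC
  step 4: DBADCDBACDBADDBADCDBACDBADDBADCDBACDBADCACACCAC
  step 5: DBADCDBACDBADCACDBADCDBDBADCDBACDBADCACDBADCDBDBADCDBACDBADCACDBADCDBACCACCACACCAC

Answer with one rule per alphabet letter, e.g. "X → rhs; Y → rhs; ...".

  step 4 ⇒ step 5: DBADCDBACDBADDBADCDBACDBADDBADCDBACDBADCACACCAC ⇒ DB·AD·C·DB·AC·DB·AD·C·AC·DB·AD·C·DB·DB·AD·C·DB·AC·DB·AD·C·AC·DB·AD·C·DB·DB·AD·C·DB·AC·DB·AD·C·AC·DB·AD·C·DB·AC·C·AC·C·AC·AC·C·AC
    A ↦ C
    B ↦ AD
    C ↦ AC
    D ↦ DB

A->C, B->AD, C->AC, D->DB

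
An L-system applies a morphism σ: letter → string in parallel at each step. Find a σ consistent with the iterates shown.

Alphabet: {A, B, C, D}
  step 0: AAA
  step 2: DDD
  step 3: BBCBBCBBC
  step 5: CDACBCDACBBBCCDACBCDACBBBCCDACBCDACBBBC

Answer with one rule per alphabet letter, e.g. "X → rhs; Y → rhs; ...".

A->C, B->ACB, C->D, D->BBC

  step 2 ⇒ step 3: DDD ⇒ BBC·BBC·BBC
    D ↦ BBC
    A ↦ C  (constrained at step 0)
    B ↦ ACB  (constrained at step 3)
    C ↦ D  (constrained at step 3)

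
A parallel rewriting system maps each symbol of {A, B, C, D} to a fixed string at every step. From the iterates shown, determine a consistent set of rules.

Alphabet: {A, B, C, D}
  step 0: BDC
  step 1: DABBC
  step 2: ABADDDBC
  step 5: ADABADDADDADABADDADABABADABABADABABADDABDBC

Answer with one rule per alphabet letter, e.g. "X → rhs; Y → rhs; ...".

  step 1 ⇒ step 2: DABBC ⇒ AB·AD·D·D·BC
    A ↦ AD
    B ↦ D
    C ↦ BC
    D ↦ AB

A->AD, B->D, C->BC, D->AB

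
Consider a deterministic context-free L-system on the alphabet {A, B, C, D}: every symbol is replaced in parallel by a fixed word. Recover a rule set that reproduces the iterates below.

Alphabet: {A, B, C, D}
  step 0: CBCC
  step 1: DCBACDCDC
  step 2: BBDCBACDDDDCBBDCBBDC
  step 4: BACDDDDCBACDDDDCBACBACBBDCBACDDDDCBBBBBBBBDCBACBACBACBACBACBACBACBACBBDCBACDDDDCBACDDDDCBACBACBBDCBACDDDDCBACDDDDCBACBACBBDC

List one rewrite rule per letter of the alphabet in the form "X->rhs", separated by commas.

A->DDD, B->BAC, C->DC, D->BB

  step 1 ⇒ step 2: DCBACDCDC ⇒ BB·DC·BAC·DDD·DC·BB·DC·BB·DC
    A ↦ DDD
    B ↦ BAC
    C ↦ DC
    D ↦ BB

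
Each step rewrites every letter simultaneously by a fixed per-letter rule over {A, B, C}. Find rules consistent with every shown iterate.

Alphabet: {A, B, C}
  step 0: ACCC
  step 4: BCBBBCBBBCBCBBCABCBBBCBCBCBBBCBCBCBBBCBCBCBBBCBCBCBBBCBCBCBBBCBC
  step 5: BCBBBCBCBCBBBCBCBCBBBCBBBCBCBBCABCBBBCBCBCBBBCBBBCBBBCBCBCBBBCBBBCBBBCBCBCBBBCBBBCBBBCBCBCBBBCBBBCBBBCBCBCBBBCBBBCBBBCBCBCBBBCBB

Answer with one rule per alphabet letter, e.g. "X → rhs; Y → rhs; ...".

  step 4 ⇒ step 5: BCBBBCBBBCBCBBCABCBBBCBCBCBBBCBCBCBBBCBCBCBBBCBCBCBBBCBCBCBBBCBC ⇒ BC·BB·BC·BC·BC·BB·BC·BC·BC·BB·BC·BB·BC·BC·BB·CA·BC·BB·BC·BC·BC·BB·BC·BB·BC·BB·BC·BC·BC·BB·BC·BB·BC·BB·BC·BC·BC·BB·BC·BB·BC·BB·BC·BC·BC·BB·BC·BB·BC·BB·BC·BC·BC·BB·BC·BB·BC·BB·BC·BC·BC·BB·BC·BB
    A ↦ CA
    B ↦ BC
    C ↦ BB

A->CA, B->BC, C->BB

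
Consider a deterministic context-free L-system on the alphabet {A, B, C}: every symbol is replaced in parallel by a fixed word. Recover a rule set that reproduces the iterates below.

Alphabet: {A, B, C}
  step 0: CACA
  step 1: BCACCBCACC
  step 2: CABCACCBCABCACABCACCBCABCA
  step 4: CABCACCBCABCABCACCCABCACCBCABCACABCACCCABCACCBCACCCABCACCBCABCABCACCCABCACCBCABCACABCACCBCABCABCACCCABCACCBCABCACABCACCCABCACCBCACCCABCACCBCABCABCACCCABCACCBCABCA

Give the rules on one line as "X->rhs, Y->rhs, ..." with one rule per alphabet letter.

  step 1 ⇒ step 2: BCACCBCACC ⇒ CA·BCA·CC·BCA·BCA·CA·BCA·CC·BCA·BCA
    A ↦ CC
    B ↦ CA
    C ↦ BCA

A->CC, B->CA, C->BCA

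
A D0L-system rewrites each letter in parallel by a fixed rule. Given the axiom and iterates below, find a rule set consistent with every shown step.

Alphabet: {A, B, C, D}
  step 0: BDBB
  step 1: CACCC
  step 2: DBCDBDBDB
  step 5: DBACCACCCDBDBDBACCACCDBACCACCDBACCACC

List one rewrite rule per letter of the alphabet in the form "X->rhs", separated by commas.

  step 1 ⇒ step 2: CACCC ⇒ DB·C·DB·DB·DB
    A ↦ C
    C ↦ DB
  step 0 ⇒ step 1: BDBB ⇒ C·AC·C·C
    B ↦ C
  step 0 ⇒ step 1: BDBB ⇒ C·AC·C·C
    D ↦ AC

A->C, B->C, C->DB, D->AC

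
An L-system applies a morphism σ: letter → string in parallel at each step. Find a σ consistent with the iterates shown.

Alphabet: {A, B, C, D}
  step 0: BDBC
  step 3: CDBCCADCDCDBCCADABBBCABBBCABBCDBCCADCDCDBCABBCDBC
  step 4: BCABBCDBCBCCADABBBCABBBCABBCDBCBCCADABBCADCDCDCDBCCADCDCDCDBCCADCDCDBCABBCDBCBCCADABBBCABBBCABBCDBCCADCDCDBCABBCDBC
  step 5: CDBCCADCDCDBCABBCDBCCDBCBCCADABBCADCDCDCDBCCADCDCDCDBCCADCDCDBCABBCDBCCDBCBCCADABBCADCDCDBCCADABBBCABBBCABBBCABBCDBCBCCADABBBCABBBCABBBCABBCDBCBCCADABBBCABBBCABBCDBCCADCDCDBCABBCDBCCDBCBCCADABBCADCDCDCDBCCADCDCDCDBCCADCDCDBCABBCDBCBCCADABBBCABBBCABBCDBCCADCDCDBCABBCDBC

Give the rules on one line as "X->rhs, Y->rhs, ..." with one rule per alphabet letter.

  step 4 ⇒ step 5: BCABBCDBCBCCADABBBCABBBCABBCDBCBCCADABBCADCDCDCDBCCADCDCDCDBCCADCDCDBCABBCDBCBCCADABBBCABBBCABBCDBCCADCDCDBCABBCDBC ⇒ CD·BC·CAD·CD·CD·BC·ABB·CD·BC·CD·BC·BC·CAD·ABB·CAD·CD·CD·CD·BC·CAD·CD·CD·CD·BC·CAD·CD·CD·BC·ABB·CD·BC·CD·BC·BC·CAD·ABB·CAD·CD·CD·BC·CAD·ABB·BC·ABB·BC·ABB·BC·ABB·CD·BC·BC·CAD·ABB·BC·ABB·BC·ABB·BC·ABB·CD·BC·BC·CAD·ABB·BC·ABB·BC·ABB·CD·BC·CAD·CD·CD·BC·ABB·CD·BC·CD·BC·BC·CAD·ABB·CAD·CD·CD·CD·BC·CAD·CD·CD·CD·BC·CAD·CD·CD·BC·ABB·CD·BC·BC·CAD·ABB·BC·ABB·BC·ABB·CD·BC·CAD·CD·CD·BC·ABB·CD·BC
    A ↦ CAD
    B ↦ CD
    C ↦ BC
    D ↦ ABB

A->CAD, B->CD, C->BC, D->ABB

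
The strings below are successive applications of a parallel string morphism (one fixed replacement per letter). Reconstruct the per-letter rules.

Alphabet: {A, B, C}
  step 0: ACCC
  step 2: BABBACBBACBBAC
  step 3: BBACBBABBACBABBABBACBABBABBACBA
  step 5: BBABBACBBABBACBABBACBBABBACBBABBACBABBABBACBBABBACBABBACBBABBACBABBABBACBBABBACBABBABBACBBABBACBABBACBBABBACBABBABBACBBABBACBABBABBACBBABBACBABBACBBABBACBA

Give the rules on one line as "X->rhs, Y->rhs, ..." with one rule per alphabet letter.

  step 2 ⇒ step 3: BABBACBBACBBAC ⇒ BBA·C·BBA·BBA·C·BA·BBA·BBA·C·BA·BBA·BBA·C·BA
    A ↦ C
    B ↦ BBA
    C ↦ BA

A->C, B->BBA, C->BA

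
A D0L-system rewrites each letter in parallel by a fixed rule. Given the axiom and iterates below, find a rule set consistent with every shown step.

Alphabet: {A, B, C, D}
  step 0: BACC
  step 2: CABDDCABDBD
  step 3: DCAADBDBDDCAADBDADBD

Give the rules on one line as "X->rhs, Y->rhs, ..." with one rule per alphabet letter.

  step 2 ⇒ step 3: CABDDCABDBD ⇒ D·CA·AD·BD·BD·D·CA·AD·BD·AD·BD
    A ↦ CA
    B ↦ AD
    C ↦ D
    D ↦ BD

A->CA, B->AD, C->D, D->BD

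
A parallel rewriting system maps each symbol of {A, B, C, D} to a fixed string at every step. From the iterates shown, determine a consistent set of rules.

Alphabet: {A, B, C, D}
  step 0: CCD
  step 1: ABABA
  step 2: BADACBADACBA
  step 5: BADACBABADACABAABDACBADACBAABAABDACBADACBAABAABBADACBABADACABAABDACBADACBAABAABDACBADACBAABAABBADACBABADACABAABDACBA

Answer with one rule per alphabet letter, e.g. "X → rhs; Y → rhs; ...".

A->BA, B->DAC, C->AB, D->A

  step 1 ⇒ step 2: ABABA ⇒ BA·DAC·BA·DAC·BA
    A ↦ BA
    B ↦ DAC
  step 0 ⇒ step 1: CCD ⇒ AB·AB·A
    C ↦ AB
  step 0 ⇒ step 1: CCD ⇒ AB·AB·A
    D ↦ A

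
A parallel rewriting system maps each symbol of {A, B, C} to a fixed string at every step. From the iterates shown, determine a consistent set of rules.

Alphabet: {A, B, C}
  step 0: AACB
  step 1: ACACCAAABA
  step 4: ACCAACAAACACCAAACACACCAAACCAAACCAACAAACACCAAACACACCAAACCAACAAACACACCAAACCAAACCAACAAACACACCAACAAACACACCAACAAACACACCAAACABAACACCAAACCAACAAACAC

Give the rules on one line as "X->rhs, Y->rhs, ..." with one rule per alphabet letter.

  step 0 ⇒ step 1: AACB ⇒ AC·AC·CAA·ABA
    A ↦ AC
    B ↦ ABA
    C ↦ CAA

A->AC, B->ABA, C->CAA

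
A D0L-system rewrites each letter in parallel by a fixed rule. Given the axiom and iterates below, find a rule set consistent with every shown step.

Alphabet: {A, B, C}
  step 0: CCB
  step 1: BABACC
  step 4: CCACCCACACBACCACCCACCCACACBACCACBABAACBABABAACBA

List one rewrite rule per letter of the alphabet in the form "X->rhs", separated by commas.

A->AC, B->CC, C->BA

  step 0 ⇒ step 1: CCB ⇒ BA·BA·CC
    B ↦ CC
    C ↦ BA
    A ↦ AC  (constrained at step 1)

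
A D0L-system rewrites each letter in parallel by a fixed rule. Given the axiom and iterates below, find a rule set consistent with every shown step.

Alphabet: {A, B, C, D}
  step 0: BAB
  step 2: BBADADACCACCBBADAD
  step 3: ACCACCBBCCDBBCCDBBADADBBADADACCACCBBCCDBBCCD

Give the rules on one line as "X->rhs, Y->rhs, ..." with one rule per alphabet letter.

  step 2 ⇒ step 3: BBADADACCACCBBADAD ⇒ ACC·ACC·BB·CCD·BB·CCD·BB·AD·AD·BB·AD·AD·ACC·ACC·BB·CCD·BB·CCD
    A ↦ BB
    B ↦ ACC
    C ↦ AD
    D ↦ CCD

A->BB, B->ACC, C->AD, D->CCD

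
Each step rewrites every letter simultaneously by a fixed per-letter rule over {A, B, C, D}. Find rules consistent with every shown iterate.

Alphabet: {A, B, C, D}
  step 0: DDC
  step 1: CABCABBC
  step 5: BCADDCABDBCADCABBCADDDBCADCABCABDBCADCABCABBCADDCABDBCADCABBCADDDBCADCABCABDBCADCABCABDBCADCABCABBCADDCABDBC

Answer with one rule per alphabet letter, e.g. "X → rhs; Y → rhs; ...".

  step 0 ⇒ step 1: DDC ⇒ CAB·CAB·BC
    C ↦ BC
    D ↦ CAB
    A ↦ AD  (constrained at step 1)
    B ↦ D  (constrained at step 1)

A->AD, B->D, C->BC, D->CAB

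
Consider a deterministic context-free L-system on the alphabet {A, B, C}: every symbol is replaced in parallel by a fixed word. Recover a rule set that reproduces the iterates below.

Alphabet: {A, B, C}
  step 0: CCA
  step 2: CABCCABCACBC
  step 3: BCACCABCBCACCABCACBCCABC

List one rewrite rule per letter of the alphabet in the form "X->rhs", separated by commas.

  step 2 ⇒ step 3: CABCCABCACBC ⇒ BC·AC·CA·BC·BC·AC·CA·BC·AC·BC·CA·BC
    A ↦ AC
    B ↦ CA
    C ↦ BC

A->AC, B->CA, C->BC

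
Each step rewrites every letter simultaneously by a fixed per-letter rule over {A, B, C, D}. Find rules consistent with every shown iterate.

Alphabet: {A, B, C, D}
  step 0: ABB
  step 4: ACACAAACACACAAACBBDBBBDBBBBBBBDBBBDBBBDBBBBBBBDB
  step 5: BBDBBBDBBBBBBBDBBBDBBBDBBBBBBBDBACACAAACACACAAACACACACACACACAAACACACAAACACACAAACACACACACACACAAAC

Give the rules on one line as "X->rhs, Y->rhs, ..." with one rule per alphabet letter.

  step 4 ⇒ step 5: ACACAAACACACAAACBBDBBBDBBBBBBBDBBBDBBBDBBBBBBBDB ⇒ BB·DB·BB·DB·BB·BB·BB·DB·BB·DB·BB·DB·BB·BB·BB·DB·AC·AC·AA·AC·AC·AC·AA·AC·AC·AC·AC·AC·AC·AC·AA·AC·AC·AC·AA·AC·AC·AC·AA·AC·AC·AC·AC·AC·AC·AC·AA·AC
    A ↦ BB
    B ↦ AC
    C ↦ DB
    D ↦ AA

A->BB, B->AC, C->DB, D->AA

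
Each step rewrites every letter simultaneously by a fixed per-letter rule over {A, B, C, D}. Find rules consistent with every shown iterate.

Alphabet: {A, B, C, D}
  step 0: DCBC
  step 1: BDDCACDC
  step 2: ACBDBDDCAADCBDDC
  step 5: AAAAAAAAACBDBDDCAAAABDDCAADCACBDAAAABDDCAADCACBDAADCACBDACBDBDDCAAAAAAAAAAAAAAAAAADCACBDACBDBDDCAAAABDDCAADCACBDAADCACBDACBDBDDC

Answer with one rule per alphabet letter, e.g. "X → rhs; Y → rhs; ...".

  step 1 ⇒ step 2: BDDCACDC ⇒ AC·BD·BD·DC·AA·DC·BD·DC
    A ↦ AA
    B ↦ AC
    C ↦ DC
    D ↦ BD

A->AA, B->AC, C->DC, D->BD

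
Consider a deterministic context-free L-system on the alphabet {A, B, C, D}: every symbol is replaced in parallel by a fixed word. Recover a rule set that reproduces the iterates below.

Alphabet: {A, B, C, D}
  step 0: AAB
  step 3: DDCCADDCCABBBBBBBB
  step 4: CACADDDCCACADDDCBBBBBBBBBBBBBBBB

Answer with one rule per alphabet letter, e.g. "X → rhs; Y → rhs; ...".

A->DC, B->BB, C->D, D->CA

  step 3 ⇒ step 4: DDCCADDCCABBBBBBBB ⇒ CA·CA·D·D·DC·CA·CA·D·D·DC·BB·BB·BB·BB·BB·BB·BB·BB
    A ↦ DC
    B ↦ BB
    C ↦ D
    D ↦ CA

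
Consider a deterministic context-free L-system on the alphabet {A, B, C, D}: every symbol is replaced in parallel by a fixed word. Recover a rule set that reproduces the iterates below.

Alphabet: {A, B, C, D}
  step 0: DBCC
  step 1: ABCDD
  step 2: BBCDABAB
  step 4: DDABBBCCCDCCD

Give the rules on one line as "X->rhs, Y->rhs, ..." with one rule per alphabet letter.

A->BB, B->C, C->D, D->AB

  step 1 ⇒ step 2: ABCDD ⇒ BB·C·D·AB·AB
    A ↦ BB
    B ↦ C
    C ↦ D
    D ↦ AB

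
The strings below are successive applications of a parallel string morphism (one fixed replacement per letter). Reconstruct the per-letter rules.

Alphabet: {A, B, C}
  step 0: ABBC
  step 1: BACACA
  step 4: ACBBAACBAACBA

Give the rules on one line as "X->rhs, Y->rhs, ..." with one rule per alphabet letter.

  step 0 ⇒ step 1: ABBC ⇒ B·AC·AC·A
    A ↦ B
    B ↦ AC
    C ↦ A

A->B, B->AC, C->A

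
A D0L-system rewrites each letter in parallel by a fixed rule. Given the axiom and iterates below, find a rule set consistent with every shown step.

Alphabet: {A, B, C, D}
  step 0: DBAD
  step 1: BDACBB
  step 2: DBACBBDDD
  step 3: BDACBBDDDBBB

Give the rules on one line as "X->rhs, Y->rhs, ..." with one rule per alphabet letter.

  step 2 ⇒ step 3: DBACBBDDD ⇒ B·D·ACB·BD·D·D·B·B·B
    A ↦ ACB
    B ↦ D
    C ↦ BD
    D ↦ B

A->ACB, B->D, C->BD, D->B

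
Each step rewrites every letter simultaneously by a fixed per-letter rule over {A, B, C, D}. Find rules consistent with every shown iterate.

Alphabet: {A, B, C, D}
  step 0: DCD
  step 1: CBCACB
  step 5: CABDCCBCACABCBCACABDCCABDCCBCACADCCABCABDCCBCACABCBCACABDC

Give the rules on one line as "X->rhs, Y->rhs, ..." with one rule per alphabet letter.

A->B, B->DC, C->CA, D->CB

  step 0 ⇒ step 1: DCD ⇒ CB·CA·CB
    C ↦ CA
    D ↦ CB
    A ↦ B  (constrained at step 1)
    B ↦ DC  (constrained at step 1)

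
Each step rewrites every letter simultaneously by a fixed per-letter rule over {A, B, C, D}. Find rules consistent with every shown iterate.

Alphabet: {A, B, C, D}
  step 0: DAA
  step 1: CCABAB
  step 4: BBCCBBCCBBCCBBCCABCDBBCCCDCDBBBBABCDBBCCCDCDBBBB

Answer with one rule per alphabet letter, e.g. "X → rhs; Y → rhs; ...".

A->AB, B->CD, C->BB, D->CC

  step 0 ⇒ step 1: DAA ⇒ CC·AB·AB
    A ↦ AB
    D ↦ CC
    B ↦ CD  (constrained at step 1)
    C ↦ BB  (constrained at step 1)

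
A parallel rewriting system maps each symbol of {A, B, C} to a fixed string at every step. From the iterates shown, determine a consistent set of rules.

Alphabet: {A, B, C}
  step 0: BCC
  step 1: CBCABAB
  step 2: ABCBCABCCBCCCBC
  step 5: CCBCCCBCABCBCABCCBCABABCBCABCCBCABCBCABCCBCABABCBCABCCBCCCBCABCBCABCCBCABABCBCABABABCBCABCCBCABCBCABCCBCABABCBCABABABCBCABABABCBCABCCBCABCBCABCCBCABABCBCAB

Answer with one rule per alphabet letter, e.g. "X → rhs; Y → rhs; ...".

A->C, B->CBC, C->AB

  step 1 ⇒ step 2: CBCABAB ⇒ AB·CBC·AB·C·CBC·C·CBC
    A ↦ C
    B ↦ CBC
    C ↦ AB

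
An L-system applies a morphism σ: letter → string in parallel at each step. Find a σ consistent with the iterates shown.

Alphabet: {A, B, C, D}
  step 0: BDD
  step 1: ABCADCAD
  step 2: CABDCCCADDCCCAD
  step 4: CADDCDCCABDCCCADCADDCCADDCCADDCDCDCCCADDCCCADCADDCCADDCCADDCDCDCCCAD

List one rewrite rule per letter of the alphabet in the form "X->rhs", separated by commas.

  step 1 ⇒ step 2: ABCADCAD ⇒ C·AB·DC·C·CAD·DC·C·CAD
    A ↦ C
    B ↦ AB
    C ↦ DC
    D ↦ CAD

A->C, B->AB, C->DC, D->CAD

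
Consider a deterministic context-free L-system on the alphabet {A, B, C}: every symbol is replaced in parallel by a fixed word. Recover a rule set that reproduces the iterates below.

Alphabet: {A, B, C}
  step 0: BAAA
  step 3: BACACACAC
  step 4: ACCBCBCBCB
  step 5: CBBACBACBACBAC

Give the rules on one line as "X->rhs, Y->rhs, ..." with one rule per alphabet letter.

  step 4 ⇒ step 5: ACCBCBCBCB ⇒ C·B·B·AC·B·AC·B·AC·B·AC
    A ↦ C
    B ↦ AC
    C ↦ B

A->C, B->AC, C->B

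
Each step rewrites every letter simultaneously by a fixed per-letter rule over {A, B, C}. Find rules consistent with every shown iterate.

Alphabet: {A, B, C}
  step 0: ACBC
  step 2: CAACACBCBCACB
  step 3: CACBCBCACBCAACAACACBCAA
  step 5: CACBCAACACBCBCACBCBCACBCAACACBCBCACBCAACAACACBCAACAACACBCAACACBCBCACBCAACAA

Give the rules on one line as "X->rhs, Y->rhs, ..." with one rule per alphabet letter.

A->CB, B->A, C->CA

  step 2 ⇒ step 3: CAACACBCBCACB ⇒ CA·CB·CB·CA·CB·CA·A·CA·A·CA·CB·CA·A
    A ↦ CB
    B ↦ A
    C ↦ CA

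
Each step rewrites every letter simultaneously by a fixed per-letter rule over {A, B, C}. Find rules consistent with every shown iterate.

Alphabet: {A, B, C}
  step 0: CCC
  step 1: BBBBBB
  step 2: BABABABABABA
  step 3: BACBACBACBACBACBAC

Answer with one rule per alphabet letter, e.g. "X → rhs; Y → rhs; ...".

A->C, B->BA, C->BB

  step 2 ⇒ step 3: BABABABABABA ⇒ BA·C·BA·C·BA·C·BA·C·BA·C·BA·C
    A ↦ C
    B ↦ BA
  step 0 ⇒ step 1: CCC ⇒ BB·BB·BB
    C ↦ BB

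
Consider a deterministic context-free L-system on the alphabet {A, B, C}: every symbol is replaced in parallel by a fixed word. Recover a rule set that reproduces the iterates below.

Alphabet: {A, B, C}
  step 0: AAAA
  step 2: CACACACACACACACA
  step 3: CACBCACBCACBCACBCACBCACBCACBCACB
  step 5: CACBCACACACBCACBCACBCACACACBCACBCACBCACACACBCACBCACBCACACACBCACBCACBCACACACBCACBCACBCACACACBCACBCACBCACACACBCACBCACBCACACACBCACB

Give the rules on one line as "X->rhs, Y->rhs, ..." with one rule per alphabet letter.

A->CB, B->CA, C->CA

  step 2 ⇒ step 3: CACACACACACACACA ⇒ CA·CB·CA·CB·CA·CB·CA·CB·CA·CB·CA·CB·CA·CB·CA·CB
    A ↦ CB
    C ↦ CA
    B ↦ CA  (constrained at step 3)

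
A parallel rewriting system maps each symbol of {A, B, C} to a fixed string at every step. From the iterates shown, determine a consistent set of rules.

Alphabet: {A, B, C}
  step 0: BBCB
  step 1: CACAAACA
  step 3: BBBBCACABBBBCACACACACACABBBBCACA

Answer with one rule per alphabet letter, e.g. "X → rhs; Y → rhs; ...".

  step 0 ⇒ step 1: BBCB ⇒ CA·CA·AA·CA
    B ↦ CA
    C ↦ AA
    A ↦ BB  (constrained at step 1)

A->BB, B->CA, C->AA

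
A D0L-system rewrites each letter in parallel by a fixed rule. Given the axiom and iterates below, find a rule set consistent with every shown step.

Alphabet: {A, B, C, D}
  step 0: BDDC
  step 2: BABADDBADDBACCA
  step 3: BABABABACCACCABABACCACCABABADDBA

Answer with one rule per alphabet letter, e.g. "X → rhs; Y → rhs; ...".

A->BA, B->BA, C->D, D->CCA

  step 2 ⇒ step 3: BABADDBADDBACCA ⇒ BA·BA·BA·BA·CCA·CCA·BA·BA·CCA·CCA·BA·BA·D·D·BA
    A ↦ BA
    B ↦ BA
    C ↦ D
    D ↦ CCA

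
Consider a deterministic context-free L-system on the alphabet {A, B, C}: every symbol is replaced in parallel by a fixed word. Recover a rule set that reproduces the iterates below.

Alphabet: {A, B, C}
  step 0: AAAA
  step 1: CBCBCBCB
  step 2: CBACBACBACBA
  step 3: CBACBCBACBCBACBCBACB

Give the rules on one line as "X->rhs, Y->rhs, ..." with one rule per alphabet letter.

A->CB, B->A, C->CB

  step 2 ⇒ step 3: CBACBACBACBA ⇒ CB·A·CB·CB·A·CB·CB·A·CB·CB·A·CB
    A ↦ CB
    B ↦ A
    C ↦ CB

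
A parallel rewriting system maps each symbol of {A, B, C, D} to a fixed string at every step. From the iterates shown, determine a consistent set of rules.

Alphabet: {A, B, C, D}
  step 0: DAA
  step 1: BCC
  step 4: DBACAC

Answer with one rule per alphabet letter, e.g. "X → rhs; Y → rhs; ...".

A->C, B->AC, C->D, D->B

  step 0 ⇒ step 1: DAA ⇒ B·C·C
    A ↦ C
    D ↦ B
    B ↦ AC  (constrained at step 1)
    C ↦ D  (constrained at step 1)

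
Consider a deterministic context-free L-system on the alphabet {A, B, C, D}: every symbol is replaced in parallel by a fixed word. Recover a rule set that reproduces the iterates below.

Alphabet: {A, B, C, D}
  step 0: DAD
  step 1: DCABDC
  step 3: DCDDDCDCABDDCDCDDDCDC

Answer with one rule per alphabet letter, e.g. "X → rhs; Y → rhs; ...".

  step 0 ⇒ step 1: DAD ⇒ DC·AB·DC
    A ↦ AB
    D ↦ DC
    B ↦ D  (constrained at step 1)
    C ↦ DD  (constrained at step 1)

A->AB, B->D, C->DD, D->DC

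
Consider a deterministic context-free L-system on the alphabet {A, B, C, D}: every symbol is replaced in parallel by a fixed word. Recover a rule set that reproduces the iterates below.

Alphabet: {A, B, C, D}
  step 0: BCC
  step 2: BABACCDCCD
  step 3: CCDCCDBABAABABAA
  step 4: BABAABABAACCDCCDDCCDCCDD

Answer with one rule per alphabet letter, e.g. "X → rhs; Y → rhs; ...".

  step 3 ⇒ step 4: CCDCCDBABAABABAA ⇒ BA·BA·A·BA·BA·A·CC·D·CC·D·D·CC·D·CC·D·D
    A ↦ D
    B ↦ CC
    C ↦ BA
    D ↦ A

A->D, B->CC, C->BA, D->A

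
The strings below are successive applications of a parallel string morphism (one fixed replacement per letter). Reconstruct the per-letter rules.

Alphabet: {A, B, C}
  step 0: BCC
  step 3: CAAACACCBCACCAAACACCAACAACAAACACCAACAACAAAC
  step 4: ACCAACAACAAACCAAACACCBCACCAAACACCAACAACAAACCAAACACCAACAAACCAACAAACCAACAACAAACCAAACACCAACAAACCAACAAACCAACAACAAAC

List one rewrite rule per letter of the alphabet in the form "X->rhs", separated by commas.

  step 3 ⇒ step 4: CAAACACCBCACCAAACACCAACAACAAACACCAACAACAAAC ⇒ AC·CAA·CAA·CAA·AC·CAA·AC·AC·CBC·AC·CAA·AC·AC·CAA·CAA·CAA·AC·CAA·AC·AC·CAA·CAA·AC·CAA·CAA·AC·CAA·CAA·CAA·AC·CAA·AC·AC·CAA·CAA·AC·CAA·CAA·AC·CAA·CAA·CAA·AC
    A ↦ CAA
    B ↦ CBC
    C ↦ AC

A->CAA, B->CBC, C->AC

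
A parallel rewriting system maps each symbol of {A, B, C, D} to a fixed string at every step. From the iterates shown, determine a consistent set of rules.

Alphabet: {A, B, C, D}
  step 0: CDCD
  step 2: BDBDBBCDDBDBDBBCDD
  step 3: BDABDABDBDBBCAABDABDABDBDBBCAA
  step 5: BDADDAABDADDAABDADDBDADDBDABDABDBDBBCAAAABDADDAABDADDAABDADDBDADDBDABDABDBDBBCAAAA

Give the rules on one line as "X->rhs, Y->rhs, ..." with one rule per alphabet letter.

  step 2 ⇒ step 3: BDBDBBCDDBDBDBBCDD ⇒ BD·A·BD·A·BD·BD·BBC·A·A·BD·A·BD·A·BD·BD·BBC·A·A
    B ↦ BD
    C ↦ BBC
    D ↦ A
    A ↦ DD  (constrained at step 3)

A->DD, B->BD, C->BBC, D->A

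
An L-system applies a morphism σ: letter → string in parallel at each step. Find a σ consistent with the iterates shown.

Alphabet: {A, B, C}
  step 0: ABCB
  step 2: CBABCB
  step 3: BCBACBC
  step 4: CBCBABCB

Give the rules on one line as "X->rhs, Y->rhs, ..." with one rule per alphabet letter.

A->BA, B->C, C->B

  step 3 ⇒ step 4: BCBACBC ⇒ C·B·C·BA·B·C·B
    A ↦ BA
    B ↦ C
    C ↦ B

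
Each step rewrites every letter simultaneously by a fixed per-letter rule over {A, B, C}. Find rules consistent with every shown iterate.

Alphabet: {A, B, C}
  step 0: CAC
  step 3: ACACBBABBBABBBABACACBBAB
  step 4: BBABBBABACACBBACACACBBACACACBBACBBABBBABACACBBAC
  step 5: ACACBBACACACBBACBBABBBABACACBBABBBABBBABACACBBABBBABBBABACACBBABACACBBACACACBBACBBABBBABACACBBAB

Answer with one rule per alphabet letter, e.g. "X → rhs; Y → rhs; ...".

  step 4 ⇒ step 5: BBABBBABACACBBACACACBBACACACBBACBBABBBABACACBBAC ⇒ AC·AC·BB·AC·AC·AC·BB·AC·BB·AB·BB·AB·AC·AC·BB·AB·BB·AB·BB·AB·AC·AC·BB·AB·BB·AB·BB·AB·AC·AC·BB·AB·AC·AC·BB·AC·AC·AC·BB·AC·BB·AB·BB·AB·AC·AC·BB·AB
    A ↦ BB
    B ↦ AC
    C ↦ AB

A->BB, B->AC, C->AB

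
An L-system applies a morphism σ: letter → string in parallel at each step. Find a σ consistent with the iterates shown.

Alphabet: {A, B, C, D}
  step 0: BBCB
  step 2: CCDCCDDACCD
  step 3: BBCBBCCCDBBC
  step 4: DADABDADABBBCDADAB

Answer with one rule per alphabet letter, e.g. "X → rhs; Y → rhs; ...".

A->CD, B->DA, C->B, D->C

  step 3 ⇒ step 4: BBCBBCCCDBBC ⇒ DA·DA·B·DA·DA·B·B·B·C·DA·DA·B
    B ↦ DA
    C ↦ B
    D ↦ C
  step 2 ⇒ step 3: CCDCCDDACCD ⇒ B·B·C·B·B·C·C·CD·B·B·C
    A ↦ CD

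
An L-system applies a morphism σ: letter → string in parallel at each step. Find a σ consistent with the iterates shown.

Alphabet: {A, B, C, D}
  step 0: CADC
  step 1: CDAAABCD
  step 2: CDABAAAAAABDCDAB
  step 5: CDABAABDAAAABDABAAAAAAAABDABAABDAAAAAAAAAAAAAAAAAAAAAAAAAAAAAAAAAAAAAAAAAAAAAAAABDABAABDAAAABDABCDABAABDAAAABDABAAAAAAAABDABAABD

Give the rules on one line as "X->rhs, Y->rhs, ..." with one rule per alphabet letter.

  step 1 ⇒ step 2: CDAAABCD ⇒ CD·AB·AA·AA·AA·BD·CD·AB
    A ↦ AA
    B ↦ BD
    C ↦ CD
    D ↦ AB

A->AA, B->BD, C->CD, D->AB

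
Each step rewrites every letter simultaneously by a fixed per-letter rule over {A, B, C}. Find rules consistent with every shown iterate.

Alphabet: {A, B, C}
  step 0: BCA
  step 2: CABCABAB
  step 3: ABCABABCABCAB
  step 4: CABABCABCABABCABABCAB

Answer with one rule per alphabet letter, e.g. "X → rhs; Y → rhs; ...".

  step 3 ⇒ step 4: ABCABABCABCAB ⇒ C·AB·AB·C·AB·C·AB·AB·C·AB·AB·C·AB
    A ↦ C
    B ↦ AB
    C ↦ AB

A->C, B->AB, C->AB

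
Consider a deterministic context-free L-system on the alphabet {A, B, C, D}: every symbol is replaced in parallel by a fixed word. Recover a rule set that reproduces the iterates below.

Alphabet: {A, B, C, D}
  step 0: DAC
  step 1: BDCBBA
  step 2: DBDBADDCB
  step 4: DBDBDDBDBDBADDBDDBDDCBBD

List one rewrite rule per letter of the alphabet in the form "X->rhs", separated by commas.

  step 1 ⇒ step 2: BDCBBA ⇒ D·BD·BA·D·D·CB
    A ↦ CB
    B ↦ D
    C ↦ BA
    D ↦ BD

A->CB, B->D, C->BA, D->BD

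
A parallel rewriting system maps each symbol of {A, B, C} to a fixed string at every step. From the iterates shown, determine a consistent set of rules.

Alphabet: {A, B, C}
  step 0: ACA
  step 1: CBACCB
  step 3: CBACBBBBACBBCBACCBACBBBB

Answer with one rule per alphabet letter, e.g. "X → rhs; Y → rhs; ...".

A->CB, B->BB, C->AC

  step 0 ⇒ step 1: ACA ⇒ CB·AC·CB
    A ↦ CB
    C ↦ AC
    B ↦ BB  (constrained at step 1)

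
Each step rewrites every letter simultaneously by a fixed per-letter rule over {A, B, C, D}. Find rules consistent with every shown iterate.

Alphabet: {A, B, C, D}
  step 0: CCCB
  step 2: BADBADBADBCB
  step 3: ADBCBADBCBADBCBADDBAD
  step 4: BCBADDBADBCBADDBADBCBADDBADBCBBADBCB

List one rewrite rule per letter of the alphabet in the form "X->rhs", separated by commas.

  step 3 ⇒ step 4: ADBCBADBCBADBCBADDBAD ⇒ BC·B·AD·DB·AD·BC·B·AD·DB·AD·BC·B·AD·DB·AD·BC·B·B·AD·BC·B
    A ↦ BC
    B ↦ AD
    C ↦ DB
    D ↦ B

A->BC, B->AD, C->DB, D->B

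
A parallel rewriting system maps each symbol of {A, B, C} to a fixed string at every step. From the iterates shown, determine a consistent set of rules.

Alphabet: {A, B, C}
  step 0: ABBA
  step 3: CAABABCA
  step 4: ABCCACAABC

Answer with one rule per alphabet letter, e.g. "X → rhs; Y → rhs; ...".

A->C, B->A, C->AB

  step 3 ⇒ step 4: CAABABCA ⇒ AB·C·C·A·C·A·AB·C
    A ↦ C
    B ↦ A
    C ↦ AB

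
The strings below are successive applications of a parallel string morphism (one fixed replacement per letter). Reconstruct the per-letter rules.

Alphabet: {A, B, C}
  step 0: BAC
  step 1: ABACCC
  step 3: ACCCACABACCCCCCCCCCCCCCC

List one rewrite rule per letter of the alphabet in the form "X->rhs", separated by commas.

  step 0 ⇒ step 1: BAC ⇒ AB·AC·CC
    A ↦ AC
    B ↦ AB
    C ↦ CC

A->AC, B->AB, C->CC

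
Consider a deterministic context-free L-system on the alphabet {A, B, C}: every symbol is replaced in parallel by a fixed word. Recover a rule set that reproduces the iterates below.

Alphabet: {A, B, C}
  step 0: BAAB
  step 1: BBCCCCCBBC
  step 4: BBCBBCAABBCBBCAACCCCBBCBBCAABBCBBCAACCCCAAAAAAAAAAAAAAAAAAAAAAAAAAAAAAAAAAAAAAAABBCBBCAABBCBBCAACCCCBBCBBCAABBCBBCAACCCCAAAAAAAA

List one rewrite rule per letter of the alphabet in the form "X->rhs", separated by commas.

  step 0 ⇒ step 1: BAAB ⇒ BBC·CC·CC·BBC
    A ↦ CC
    B ↦ BBC
    C ↦ AA  (constrained at step 1)

A->CC, B->BBC, C->AA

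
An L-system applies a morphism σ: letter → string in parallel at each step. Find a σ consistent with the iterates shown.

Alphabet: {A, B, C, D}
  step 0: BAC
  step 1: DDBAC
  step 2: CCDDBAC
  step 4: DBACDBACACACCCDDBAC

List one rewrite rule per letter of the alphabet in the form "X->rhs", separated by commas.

A->DB, B->D, C->AC, D->C

  step 1 ⇒ step 2: DDBAC ⇒ C·C·D·DB·AC
    A ↦ DB
    B ↦ D
    C ↦ AC
    D ↦ C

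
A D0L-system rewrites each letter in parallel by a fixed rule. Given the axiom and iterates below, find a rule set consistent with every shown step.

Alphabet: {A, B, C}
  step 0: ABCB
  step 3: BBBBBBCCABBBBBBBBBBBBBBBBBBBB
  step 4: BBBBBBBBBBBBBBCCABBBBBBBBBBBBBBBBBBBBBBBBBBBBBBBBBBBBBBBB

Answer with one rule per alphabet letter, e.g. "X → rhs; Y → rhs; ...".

  step 3 ⇒ step 4: BBBBBBCCABBBBBBBBBBBBBBBBBBBB ⇒ BB·BB·BB·BB·BB·BB·B·B·CCA·BB·BB·BB·BB·BB·BB·BB·BB·BB·BB·BB·BB·BB·BB·BB·BB·BB·BB·BB·BB
    A ↦ CCA
    B ↦ BB
    C ↦ B

A->CCA, B->BB, C->B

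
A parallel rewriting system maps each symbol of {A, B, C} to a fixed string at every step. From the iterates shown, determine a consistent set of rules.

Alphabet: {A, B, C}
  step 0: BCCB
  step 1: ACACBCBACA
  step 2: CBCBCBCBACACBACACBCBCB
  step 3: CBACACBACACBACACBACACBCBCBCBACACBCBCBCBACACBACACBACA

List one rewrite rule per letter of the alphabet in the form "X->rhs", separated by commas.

  step 2 ⇒ step 3: CBCBCBCBACACBACACBCBCB ⇒ CB·ACA·CB·ACA·CB·ACA·CB·ACA·CB·CB·CB·CB·ACA·CB·CB·CB·CB·ACA·CB·ACA·CB·ACA
    A ↦ CB
    B ↦ ACA
    C ↦ CB

A->CB, B->ACA, C->CB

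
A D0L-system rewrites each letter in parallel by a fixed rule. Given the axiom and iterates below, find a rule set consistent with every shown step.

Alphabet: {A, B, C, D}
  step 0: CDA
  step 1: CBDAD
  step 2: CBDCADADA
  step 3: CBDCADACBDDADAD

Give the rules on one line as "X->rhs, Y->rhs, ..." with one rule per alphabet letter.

  step 2 ⇒ step 3: CBDCADADA ⇒ CBD·CAD·A·CBD·D·A·D·A·D
    A ↦ D
    B ↦ CAD
    C ↦ CBD
    D ↦ A

A->D, B->CAD, C->CBD, D->A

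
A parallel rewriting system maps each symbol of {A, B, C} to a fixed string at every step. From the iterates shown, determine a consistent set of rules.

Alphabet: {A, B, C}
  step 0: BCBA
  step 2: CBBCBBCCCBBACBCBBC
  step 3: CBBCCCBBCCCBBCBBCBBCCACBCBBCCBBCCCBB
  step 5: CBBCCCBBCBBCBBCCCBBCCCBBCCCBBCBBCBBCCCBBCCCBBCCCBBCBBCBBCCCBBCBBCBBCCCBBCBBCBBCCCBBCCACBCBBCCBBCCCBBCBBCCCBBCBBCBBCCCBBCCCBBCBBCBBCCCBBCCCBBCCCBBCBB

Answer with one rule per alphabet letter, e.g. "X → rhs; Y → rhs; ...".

  step 2 ⇒ step 3: CBBCBBCCCBBACBCBBC ⇒ CBB·C·C·CBB·C·C·CBB·CBB·CBB·C·C·ACB·CBB·C·CBB·C·C·CBB
    A ↦ ACB
    B ↦ C
    C ↦ CBB

A->ACB, B->C, C->CBB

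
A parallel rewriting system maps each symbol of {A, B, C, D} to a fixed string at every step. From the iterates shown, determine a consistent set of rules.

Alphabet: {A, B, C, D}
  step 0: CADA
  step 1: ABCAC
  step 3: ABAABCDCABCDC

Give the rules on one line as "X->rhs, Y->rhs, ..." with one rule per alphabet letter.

  step 0 ⇒ step 1: CADA ⇒ AB·C·A·C
    A ↦ C
    C ↦ AB
    D ↦ A
    B ↦ DC  (constrained at step 1)

A->C, B->DC, C->AB, D->A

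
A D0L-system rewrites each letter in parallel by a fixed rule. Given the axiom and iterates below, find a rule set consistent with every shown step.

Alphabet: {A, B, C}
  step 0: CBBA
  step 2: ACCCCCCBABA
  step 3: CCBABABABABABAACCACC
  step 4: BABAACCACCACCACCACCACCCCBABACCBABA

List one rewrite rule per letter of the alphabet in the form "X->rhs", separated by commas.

  step 3 ⇒ step 4: CCBABABABABABAACCACC ⇒ BA·BA·A·CC·A·CC·A·CC·A·CC·A·CC·A·CC·CC·BA·BA·CC·BA·BA
    A ↦ CC
    B ↦ A
    C ↦ BA

A->CC, B->A, C->BA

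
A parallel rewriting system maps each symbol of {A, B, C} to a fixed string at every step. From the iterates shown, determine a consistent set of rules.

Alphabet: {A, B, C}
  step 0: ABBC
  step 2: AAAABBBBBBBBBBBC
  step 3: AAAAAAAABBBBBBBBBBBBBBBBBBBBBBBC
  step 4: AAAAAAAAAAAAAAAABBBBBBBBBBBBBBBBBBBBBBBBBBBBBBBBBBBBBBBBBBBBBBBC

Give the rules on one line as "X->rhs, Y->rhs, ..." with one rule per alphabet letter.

A->AA, B->BB, C->BC

  step 3 ⇒ step 4: AAAAAAAABBBBBBBBBBBBBBBBBBBBBBBC ⇒ AA·AA·AA·AA·AA·AA·AA·AA·BB·BB·BB·BB·BB·BB·BB·BB·BB·BB·BB·BB·BB·BB·BB·BB·BB·BB·BB·BB·BB·BB·BB·BC
    A ↦ AA
    B ↦ BB
    C ↦ BC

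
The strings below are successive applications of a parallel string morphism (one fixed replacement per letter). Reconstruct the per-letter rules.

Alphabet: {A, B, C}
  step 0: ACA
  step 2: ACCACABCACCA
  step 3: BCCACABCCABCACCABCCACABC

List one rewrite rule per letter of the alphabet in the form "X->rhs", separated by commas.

A->BC, B->AC, C->CA

  step 2 ⇒ step 3: ACCACABCACCA ⇒ BC·CA·CA·BC·CA·BC·AC·CA·BC·CA·CA·BC
    A ↦ BC
    B ↦ AC
    C ↦ CA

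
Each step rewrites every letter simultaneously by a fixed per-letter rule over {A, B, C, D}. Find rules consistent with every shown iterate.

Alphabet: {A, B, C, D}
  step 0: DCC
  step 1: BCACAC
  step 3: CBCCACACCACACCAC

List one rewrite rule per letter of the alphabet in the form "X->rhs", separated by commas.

A->C, B->AD, C->AC, D->BC

  step 0 ⇒ step 1: DCC ⇒ BC·AC·AC
    C ↦ AC
    D ↦ BC
    A ↦ C  (constrained at step 1)
    B ↦ AD  (constrained at step 1)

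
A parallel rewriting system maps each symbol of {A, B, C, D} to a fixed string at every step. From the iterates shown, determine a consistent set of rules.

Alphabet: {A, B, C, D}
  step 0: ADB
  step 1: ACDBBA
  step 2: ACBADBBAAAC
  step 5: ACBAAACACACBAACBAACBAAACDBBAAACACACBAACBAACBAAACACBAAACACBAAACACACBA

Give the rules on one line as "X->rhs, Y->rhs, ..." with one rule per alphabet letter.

  step 1 ⇒ step 2: ACDBBA ⇒ AC·BA·DBB·A·A·AC
    A ↦ AC
    B ↦ A
    C ↦ BA
    D ↦ DBB

A->AC, B->A, C->BA, D->DBB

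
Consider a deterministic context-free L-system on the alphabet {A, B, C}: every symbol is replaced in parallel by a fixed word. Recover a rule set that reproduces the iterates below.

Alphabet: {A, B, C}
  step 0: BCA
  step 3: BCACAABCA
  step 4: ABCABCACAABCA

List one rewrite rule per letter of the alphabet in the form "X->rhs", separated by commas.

  step 3 ⇒ step 4: BCACAABCA ⇒ A·B·CA·B·CA·CA·A·B·CA
    A ↦ CA
    B ↦ A
    C ↦ B

A->CA, B->A, C->B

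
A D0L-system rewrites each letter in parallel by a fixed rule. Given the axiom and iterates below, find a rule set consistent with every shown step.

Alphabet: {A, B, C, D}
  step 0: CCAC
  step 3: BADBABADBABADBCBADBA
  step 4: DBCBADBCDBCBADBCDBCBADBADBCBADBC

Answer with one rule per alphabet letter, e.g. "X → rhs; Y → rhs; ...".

A->BC, B->D, C->BA, D->BA

  step 3 ⇒ step 4: BADBABADBABADBCBADBA ⇒ D·BC·BA·D·BC·D·BC·BA·D·BC·D·BC·BA·D·BA·D·BC·BA·D·BC
    A ↦ BC
    B ↦ D
    C ↦ BA
    D ↦ BA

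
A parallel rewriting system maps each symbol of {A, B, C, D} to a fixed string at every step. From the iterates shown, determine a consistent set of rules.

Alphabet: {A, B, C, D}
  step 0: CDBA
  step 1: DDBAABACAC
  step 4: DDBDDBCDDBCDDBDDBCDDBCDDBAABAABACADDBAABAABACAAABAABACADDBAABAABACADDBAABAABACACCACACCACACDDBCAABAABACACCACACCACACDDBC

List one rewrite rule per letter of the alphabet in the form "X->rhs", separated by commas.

  step 0 ⇒ step 1: CDBA ⇒ DDB·AAB·ACA·C
    A ↦ C
    B ↦ ACA
    C ↦ DDB
    D ↦ AAB

A->C, B->ACA, C->DDB, D->AAB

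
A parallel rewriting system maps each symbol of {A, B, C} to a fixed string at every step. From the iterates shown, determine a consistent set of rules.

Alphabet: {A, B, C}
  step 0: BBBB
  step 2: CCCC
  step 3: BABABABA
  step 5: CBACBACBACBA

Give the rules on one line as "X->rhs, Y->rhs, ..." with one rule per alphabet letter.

A->C, B->A, C->BA

  step 2 ⇒ step 3: CCCC ⇒ BA·BA·BA·BA
    C ↦ BA
    A ↦ C  (constrained at step 3)
    B ↦ A  (constrained at step 0)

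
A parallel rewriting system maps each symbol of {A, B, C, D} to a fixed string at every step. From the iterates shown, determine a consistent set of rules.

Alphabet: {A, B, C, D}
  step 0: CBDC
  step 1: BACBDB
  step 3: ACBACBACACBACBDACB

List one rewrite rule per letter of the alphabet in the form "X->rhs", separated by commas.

  step 0 ⇒ step 1: CBDC ⇒ B·AC·BD·B
    B ↦ AC
    C ↦ B
    D ↦ BD
    A ↦ AC  (constrained at step 1)

A->AC, B->AC, C->B, D->BD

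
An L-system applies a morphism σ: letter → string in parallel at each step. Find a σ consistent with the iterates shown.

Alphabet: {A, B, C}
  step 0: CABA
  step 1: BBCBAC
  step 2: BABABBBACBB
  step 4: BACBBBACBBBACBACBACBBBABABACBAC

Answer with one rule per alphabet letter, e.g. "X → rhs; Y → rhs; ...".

  step 1 ⇒ step 2: BBCBAC ⇒ BA·BA·BB·BA·C·BB
    A ↦ C
    B ↦ BA
    C ↦ BB

A->C, B->BA, C->BB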